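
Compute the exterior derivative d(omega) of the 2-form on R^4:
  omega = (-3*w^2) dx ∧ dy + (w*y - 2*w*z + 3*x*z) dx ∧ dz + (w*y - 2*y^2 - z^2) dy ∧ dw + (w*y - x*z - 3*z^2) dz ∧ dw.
d(omega) = (-6*w) dx ∧ dy ∧ dw + (-w) dx ∧ dy ∧ dz + (y - 3*z) dx ∧ dz ∧ dw + (w + 2*z) dy ∧ dz ∧ dw

For a 2-form omega = sum_{i<j} g_{ij} dx_i ∧ dx_j, the exterior derivative is
  d(omega) = sum_{i<j} d(g_{ij}) ∧ dx_i ∧ dx_j = sum_{i<j, k} (∂g_{ij}/∂x_k) dx_k ∧ dx_i ∧ dx_j.
Expand each term, using dx_k ∧ dx_i ∧ dx_j = sgn(permutation) dx_{(a)} ∧ dx_{(b)} ∧ dx_{(c)} with (a < b < c) sorted:
  d(-3*w^2) includes (∂/∂w)(-3*w^2) dw = (-6*w) dw, which multiplied by dx ∧ dy gives (-6*w) dx ∧ dy ∧ dw
  d(w*y - 2*w*z + 3*x*z) includes (∂/∂y)(w*y - 2*w*z + 3*x*z) dy = (w) dy, which multiplied by dx ∧ dz gives (-w) dx ∧ dy ∧ dz
  d(w*y - 2*w*z + 3*x*z) includes (∂/∂w)(w*y - 2*w*z + 3*x*z) dw = (y - 2*z) dw, which multiplied by dx ∧ dz gives (y - 2*z) dx ∧ dz ∧ dw
  d(w*y - 2*y^2 - z^2) includes (∂/∂z)(w*y - 2*y^2 - z^2) dz = (-2*z) dz, which multiplied by dy ∧ dw gives (2*z) dy ∧ dz ∧ dw
  d(w*y - x*z - 3*z^2) includes (∂/∂x)(w*y - x*z - 3*z^2) dx = (-z) dx, which multiplied by dz ∧ dw gives (-z) dx ∧ dz ∧ dw
  d(w*y - x*z - 3*z^2) includes (∂/∂y)(w*y - x*z - 3*z^2) dy = (w) dy, which multiplied by dz ∧ dw gives (w) dy ∧ dz ∧ dw
Collecting like 3-forms: d(omega) = (-6*w) dx ∧ dy ∧ dw + (-w) dx ∧ dy ∧ dz + (y - 3*z) dx ∧ dz ∧ dw + (w + 2*z) dy ∧ dz ∧ dw.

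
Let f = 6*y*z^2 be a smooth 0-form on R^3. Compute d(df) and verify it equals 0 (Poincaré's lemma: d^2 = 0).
d(df) = 0

Step 1: df = sum_i (∂f/∂x_i) dx_i = (0) dx + (6*z^2) dy + (12*y*z) dz.
Step 2: Apply d again. Using the 1-form formula, the coefficient of dx ∧ dy in d(df) is ∂^2 f/∂x ∂y - ∂^2 f/∂y ∂x = (0) - (0) = 0 (equality of mixed partials for smooth f).
Similarly for dx ∧ dz and dy ∧ dz — all coefficients vanish. So d(df) = 0.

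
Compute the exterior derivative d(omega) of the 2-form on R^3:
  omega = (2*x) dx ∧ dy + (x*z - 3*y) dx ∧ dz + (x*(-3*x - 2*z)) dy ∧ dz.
d(omega) = (-6*x - 2*z + 3) dx ∧ dy ∧ dz

For a 2-form omega = sum_{i<j} g_{ij} dx_i ∧ dx_j, the exterior derivative is
  d(omega) = sum_{i<j} d(g_{ij}) ∧ dx_i ∧ dx_j = sum_{i<j, k} (∂g_{ij}/∂x_k) dx_k ∧ dx_i ∧ dx_j.
Expand each term, using dx_k ∧ dx_i ∧ dx_j = sgn(permutation) dx_{(a)} ∧ dx_{(b)} ∧ dx_{(c)} with (a < b < c) sorted:
  d(x*z - 3*y) includes (∂/∂y)(x*z - 3*y) dy = (-3) dy, which multiplied by dx ∧ dz gives (3) dx ∧ dy ∧ dz
  d(x*(-3*x - 2*z)) includes (∂/∂x)(x*(-3*x - 2*z)) dx = (-6*x - 2*z) dx, which multiplied by dy ∧ dz gives (-6*x - 2*z) dx ∧ dy ∧ dz
Collecting like 3-forms: d(omega) = (-6*x - 2*z + 3) dx ∧ dy ∧ dz.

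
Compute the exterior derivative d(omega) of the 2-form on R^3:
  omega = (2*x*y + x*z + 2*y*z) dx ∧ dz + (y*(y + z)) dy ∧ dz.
d(omega) = (-2*x - 2*z) dx ∧ dy ∧ dz

For a 2-form omega = sum_{i<j} g_{ij} dx_i ∧ dx_j, the exterior derivative is
  d(omega) = sum_{i<j} d(g_{ij}) ∧ dx_i ∧ dx_j = sum_{i<j, k} (∂g_{ij}/∂x_k) dx_k ∧ dx_i ∧ dx_j.
Expand each term, using dx_k ∧ dx_i ∧ dx_j = sgn(permutation) dx_{(a)} ∧ dx_{(b)} ∧ dx_{(c)} with (a < b < c) sorted:
  d(2*x*y + x*z + 2*y*z) includes (∂/∂y)(2*x*y + x*z + 2*y*z) dy = (2*x + 2*z) dy, which multiplied by dx ∧ dz gives (-2*x - 2*z) dx ∧ dy ∧ dz
Collecting like 3-forms: d(omega) = (-2*x - 2*z) dx ∧ dy ∧ dz.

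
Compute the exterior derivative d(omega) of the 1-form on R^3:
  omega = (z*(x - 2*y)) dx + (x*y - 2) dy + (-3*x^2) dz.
d(omega) = (y + 2*z) dx ∧ dy + (-7*x + 2*y) dx ∧ dz

For a 1-form omega = sum_i f_i dx_i, the exterior derivative is
  d(omega) = sum_{i < j} (∂f_j/∂x_i - ∂f_i/∂x_j) dx_i ∧ dx_j.
  coefficient of dx ∧ dy: ∂f_2/∂x - ∂f_1/∂y = ∂(x*y - 2)/∂x - ∂(z*(x - 2*y))/∂y = y + 2*z
  coefficient of dx ∧ dz: ∂f_3/∂x - ∂f_1/∂z = ∂(-3*x^2)/∂x - ∂(z*(x - 2*y))/∂z = -7*x + 2*y
Assembling: d(omega) = (y + 2*z) dx ∧ dy + (-7*x + 2*y) dx ∧ dz.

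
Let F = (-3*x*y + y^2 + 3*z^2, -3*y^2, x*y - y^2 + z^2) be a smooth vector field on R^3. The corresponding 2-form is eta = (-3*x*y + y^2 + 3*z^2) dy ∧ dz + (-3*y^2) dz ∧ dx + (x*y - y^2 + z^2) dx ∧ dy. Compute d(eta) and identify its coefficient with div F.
d(eta) = (-9*y + 2*z) dx ∧ dy ∧ dz; div F = -9*y + 2*z

For a 2-form in R^3 of the form above, applying d gives a 3-form with coefficient ∂P/∂x + ∂Q/∂y + ∂R/∂z:
  ∂P/∂x = -3*y
  ∂Q/∂y = -6*y
  ∂R/∂z = 2*z
Sum = -9*y + 2*z, which is exactly div F.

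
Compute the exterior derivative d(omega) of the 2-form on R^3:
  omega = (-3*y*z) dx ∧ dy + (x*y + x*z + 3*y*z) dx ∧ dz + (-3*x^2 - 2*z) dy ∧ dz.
d(omega) = (-7*x - 3*y - 3*z) dx ∧ dy ∧ dz

For a 2-form omega = sum_{i<j} g_{ij} dx_i ∧ dx_j, the exterior derivative is
  d(omega) = sum_{i<j} d(g_{ij}) ∧ dx_i ∧ dx_j = sum_{i<j, k} (∂g_{ij}/∂x_k) dx_k ∧ dx_i ∧ dx_j.
Expand each term, using dx_k ∧ dx_i ∧ dx_j = sgn(permutation) dx_{(a)} ∧ dx_{(b)} ∧ dx_{(c)} with (a < b < c) sorted:
  d(-3*y*z) includes (∂/∂z)(-3*y*z) dz = (-3*y) dz, which multiplied by dx ∧ dy gives (-3*y) dx ∧ dy ∧ dz
  d(x*y + x*z + 3*y*z) includes (∂/∂y)(x*y + x*z + 3*y*z) dy = (x + 3*z) dy, which multiplied by dx ∧ dz gives (-x - 3*z) dx ∧ dy ∧ dz
  d(-3*x^2 - 2*z) includes (∂/∂x)(-3*x^2 - 2*z) dx = (-6*x) dx, which multiplied by dy ∧ dz gives (-6*x) dx ∧ dy ∧ dz
Collecting like 3-forms: d(omega) = (-7*x - 3*y - 3*z) dx ∧ dy ∧ dz.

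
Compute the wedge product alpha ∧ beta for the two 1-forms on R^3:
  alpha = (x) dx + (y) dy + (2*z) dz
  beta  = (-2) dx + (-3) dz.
alpha ∧ beta = (-3*x + 4*z) dx ∧ dz + (2*y) dx ∧ dy + (-3*y) dy ∧ dz

Distribute the wedge, using dx_i ∧ dx_j = -dx_j ∧ dx_i and dx_i ∧ dx_i = 0. For each pair (i, j) with i < j, the coefficient of dx_i ∧ dx_j in alpha ∧ beta is (alpha_i * beta_j - alpha_j * beta_i). Collecting: alpha ∧ beta = (-3*x + 4*z) dx ∧ dz + (2*y) dx ∧ dy + (-3*y) dy ∧ dz.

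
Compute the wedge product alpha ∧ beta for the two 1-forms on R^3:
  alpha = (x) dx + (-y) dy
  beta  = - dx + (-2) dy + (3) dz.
alpha ∧ beta = (-2*x - y) dx ∧ dy + (3*x) dx ∧ dz + (-3*y) dy ∧ dz

Distribute the wedge, using dx_i ∧ dx_j = -dx_j ∧ dx_i and dx_i ∧ dx_i = 0. For each pair (i, j) with i < j, the coefficient of dx_i ∧ dx_j in alpha ∧ beta is (alpha_i * beta_j - alpha_j * beta_i). Collecting: alpha ∧ beta = (-2*x - y) dx ∧ dy + (3*x) dx ∧ dz + (-3*y) dy ∧ dz.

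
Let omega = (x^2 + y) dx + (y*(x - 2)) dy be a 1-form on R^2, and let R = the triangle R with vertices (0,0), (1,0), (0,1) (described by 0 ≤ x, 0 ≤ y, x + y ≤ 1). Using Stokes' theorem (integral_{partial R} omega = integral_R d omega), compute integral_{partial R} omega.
integral_(partial R) omega = -1/3

Stokes: integral_partial_R omega = integral_R d omega with d omega = (∂Q/∂x - ∂P/∂y) dx ∧ dy.
  ∂Q/∂x = y
  ∂P/∂y = 1
  integrand = ∂Q/∂x - ∂P/∂y = y - 1.
Integrating over R: integral_0^1 integral_0^{1-x} (y - 1) dy dx = -1/3.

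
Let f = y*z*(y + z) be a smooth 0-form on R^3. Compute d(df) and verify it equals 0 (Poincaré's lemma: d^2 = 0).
d(df) = 0

Step 1: df = sum_i (∂f/∂x_i) dx_i = (0) dx + (z*(2*y + z)) dy + (y*(y + 2*z)) dz.
Step 2: Apply d again. Using the 1-form formula, the coefficient of dx ∧ dy in d(df) is ∂^2 f/∂x ∂y - ∂^2 f/∂y ∂x = (0) - (0) = 0 (equality of mixed partials for smooth f).
Similarly for dx ∧ dz and dy ∧ dz — all coefficients vanish. So d(df) = 0.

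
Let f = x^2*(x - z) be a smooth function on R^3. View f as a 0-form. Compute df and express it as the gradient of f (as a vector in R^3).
df = (x*(3*x - 2*z)) dx + (0) dy + (-x^2) dz; grad f = (x*(3*x - 2*z), 0, -x^2)

For a 0-form f, d f = (∂f/∂x) dx + (∂f/∂y) dy + (∂f/∂z) dz. The components of the vector representation are exactly the entries of grad f in Cartesian coordinates:
  ∂f/∂x = x*(3*x - 2*z)
  ∂f/∂y = 0
  ∂f/∂z = -x^2.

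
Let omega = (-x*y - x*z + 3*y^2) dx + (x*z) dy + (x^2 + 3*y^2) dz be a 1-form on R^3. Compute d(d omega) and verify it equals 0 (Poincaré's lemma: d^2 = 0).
d(d omega) = 0

Step 1: d omega = sum_{i<j} (∂f_j/∂x_i - ∂f_i/∂x_j) dx_i ∧ dx_j:
  coeff of dx ∧ dy: x - 6*y + z
  coeff of dx ∧ dz: 3*x
  coeff of dy ∧ dz: -x + 6*y
Step 2: Apply d again to each 2-form coefficient. The only possible 3-form in R^3 is dx ∧ dy ∧ dz, with coefficient
  ∂(coeff of dy∧dz)/∂x - ∂(coeff of dx∧dz)/∂y + ∂(coeff of dx∧dy)/∂z
  = ∂/∂x (-x + 6*y) - ∂/∂y (3*x) + ∂/∂z (x - 6*y + z).
Each of these terms simplifies to sums of mixed partials that cancel in pairs. The result is 0 (by equality of mixed partials for smooth functions — Schwarz / Clairaut).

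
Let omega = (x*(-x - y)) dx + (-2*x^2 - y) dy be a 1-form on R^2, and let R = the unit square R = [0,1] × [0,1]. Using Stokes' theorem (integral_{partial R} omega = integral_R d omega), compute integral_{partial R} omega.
integral_(partial R) omega = -3/2

Stokes: integral_partial_R omega = integral_R d omega with d omega = (∂Q/∂x - ∂P/∂y) dx ∧ dy.
  ∂Q/∂x = -4*x
  ∂P/∂y = -x
  integrand = ∂Q/∂x - ∂P/∂y = -3*x.
Integrating over R: integral_0^1 integral_0^1 (-3*x) dx dy = -3/2.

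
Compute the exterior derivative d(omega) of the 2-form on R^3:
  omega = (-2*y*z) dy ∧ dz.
d(omega) = 0

For a 2-form omega = sum_{i<j} g_{ij} dx_i ∧ dx_j, the exterior derivative is
  d(omega) = sum_{i<j} d(g_{ij}) ∧ dx_i ∧ dx_j = sum_{i<j, k} (∂g_{ij}/∂x_k) dx_k ∧ dx_i ∧ dx_j.
Expand each term, using dx_k ∧ dx_i ∧ dx_j = sgn(permutation) dx_{(a)} ∧ dx_{(b)} ∧ dx_{(c)} with (a < b < c) sorted:

Collecting like 3-forms: d(omega) = 0.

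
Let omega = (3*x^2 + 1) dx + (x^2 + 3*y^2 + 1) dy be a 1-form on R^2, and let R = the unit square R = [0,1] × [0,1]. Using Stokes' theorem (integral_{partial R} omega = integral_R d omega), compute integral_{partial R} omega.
integral_(partial R) omega = 1

Stokes: integral_partial_R omega = integral_R d omega with d omega = (∂Q/∂x - ∂P/∂y) dx ∧ dy.
  ∂Q/∂x = 2*x
  ∂P/∂y = 0
  integrand = ∂Q/∂x - ∂P/∂y = 2*x.
Integrating over R: integral_0^1 integral_0^1 (2*x) dx dy = 1.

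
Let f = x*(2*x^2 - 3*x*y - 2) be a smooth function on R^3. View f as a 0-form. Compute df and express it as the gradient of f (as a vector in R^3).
df = (6*x^2 - 6*x*y - 2) dx + (-3*x^2) dy + (0) dz; grad f = (6*x^2 - 6*x*y - 2, -3*x^2, 0)

For a 0-form f, d f = (∂f/∂x) dx + (∂f/∂y) dy + (∂f/∂z) dz. The components of the vector representation are exactly the entries of grad f in Cartesian coordinates:
  ∂f/∂x = 6*x^2 - 6*x*y - 2
  ∂f/∂y = -3*x^2
  ∂f/∂z = 0.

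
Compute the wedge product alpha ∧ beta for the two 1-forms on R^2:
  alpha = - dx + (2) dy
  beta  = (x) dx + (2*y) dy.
alpha ∧ beta = (-2*x - 2*y) dx ∧ dy

Distribute the wedge, using dx_i ∧ dx_j = -dx_j ∧ dx_i and dx_i ∧ dx_i = 0. For each pair (i, j) with i < j, the coefficient of dx_i ∧ dx_j in alpha ∧ beta is (alpha_i * beta_j - alpha_j * beta_i). Collecting: alpha ∧ beta = (-2*x - 2*y) dx ∧ dy.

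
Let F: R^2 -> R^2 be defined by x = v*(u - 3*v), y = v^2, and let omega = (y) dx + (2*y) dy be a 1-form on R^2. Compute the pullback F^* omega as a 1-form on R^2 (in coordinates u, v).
F^* omega = (v^3) du + (v^2*(u - 2*v)) dv

Using F^*(f dg) = (f ∘ F) d(g ∘ F), substitute each coordinate x_i by F_i(u, v) in f_i, and replace dx_i by d F_i = (∂F_i/∂u) du + (∂F_i/∂v) dv.
  For the x component: f_1(F) = v^2; d F_1 = (v) du + (u - 6*v) dv
  For the y component: f_2(F) = 2*v^2; d F_2 = (0) du + (2*v) dv
Combining and collecting du, dv coefficients:
  coeff of du: v^3
  coeff of dv: v^2*(u - 2*v)
F^* omega = (v^3) du + (v^2*(u - 2*v)) dv.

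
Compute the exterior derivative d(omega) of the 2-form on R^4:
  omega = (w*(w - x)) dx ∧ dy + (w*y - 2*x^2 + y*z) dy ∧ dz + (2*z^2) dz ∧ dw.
d(omega) = (2*w - x) dx ∧ dy ∧ dw + (-4*x) dx ∧ dy ∧ dz + (y) dy ∧ dz ∧ dw

For a 2-form omega = sum_{i<j} g_{ij} dx_i ∧ dx_j, the exterior derivative is
  d(omega) = sum_{i<j} d(g_{ij}) ∧ dx_i ∧ dx_j = sum_{i<j, k} (∂g_{ij}/∂x_k) dx_k ∧ dx_i ∧ dx_j.
Expand each term, using dx_k ∧ dx_i ∧ dx_j = sgn(permutation) dx_{(a)} ∧ dx_{(b)} ∧ dx_{(c)} with (a < b < c) sorted:
  d(w*(w - x)) includes (∂/∂w)(w*(w - x)) dw = (2*w - x) dw, which multiplied by dx ∧ dy gives (2*w - x) dx ∧ dy ∧ dw
  d(w*y - 2*x^2 + y*z) includes (∂/∂x)(w*y - 2*x^2 + y*z) dx = (-4*x) dx, which multiplied by dy ∧ dz gives (-4*x) dx ∧ dy ∧ dz
  d(w*y - 2*x^2 + y*z) includes (∂/∂w)(w*y - 2*x^2 + y*z) dw = (y) dw, which multiplied by dy ∧ dz gives (y) dy ∧ dz ∧ dw
Collecting like 3-forms: d(omega) = (2*w - x) dx ∧ dy ∧ dw + (-4*x) dx ∧ dy ∧ dz + (y) dy ∧ dz ∧ dw.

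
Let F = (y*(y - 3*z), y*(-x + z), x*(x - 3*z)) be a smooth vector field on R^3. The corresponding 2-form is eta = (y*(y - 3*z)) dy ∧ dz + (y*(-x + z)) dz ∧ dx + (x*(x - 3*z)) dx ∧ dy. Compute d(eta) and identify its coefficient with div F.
d(eta) = (-4*x + z) dx ∧ dy ∧ dz; div F = -4*x + z

For a 2-form in R^3 of the form above, applying d gives a 3-form with coefficient ∂P/∂x + ∂Q/∂y + ∂R/∂z:
  ∂P/∂x = 0
  ∂Q/∂y = -x + z
  ∂R/∂z = -3*x
Sum = -4*x + z, which is exactly div F.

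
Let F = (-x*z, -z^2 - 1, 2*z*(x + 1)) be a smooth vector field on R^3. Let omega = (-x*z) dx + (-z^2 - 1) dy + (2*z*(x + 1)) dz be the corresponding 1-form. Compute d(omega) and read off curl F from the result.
d(omega) = (2*z) dy ∧ dz + (-x - 2*z) dz ∧ dx + (0) dx ∧ dy; curl F = (2*z, -x - 2*z, 0)

d omega = sum_{i<j} (∂f_j/∂x_i - ∂f_i/∂x_j) dx_i ∧ dx_j. Under the identification (dy ∧ dz, dz ∧ dx, dx ∧ dy) ↔ (e_x, e_y, e_z), the coefficients are exactly the components of curl F. Compute:
  ∂R/∂y - ∂Q/∂z = (0) - (-2*z) = 2*z
  ∂P/∂z - ∂R/∂x = (-x) - (2*z) = -x - 2*z
  ∂Q/∂x - ∂P/∂y = (0) - (0) = 0.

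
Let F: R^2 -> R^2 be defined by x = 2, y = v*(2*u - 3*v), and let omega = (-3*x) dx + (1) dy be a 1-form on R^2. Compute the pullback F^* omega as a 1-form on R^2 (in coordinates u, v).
F^* omega = (2*v) du + (2*u - 6*v) dv

Using F^*(f dg) = (f ∘ F) d(g ∘ F), substitute each coordinate x_i by F_i(u, v) in f_i, and replace dx_i by d F_i = (∂F_i/∂u) du + (∂F_i/∂v) dv.
  For the x component: f_1(F) = -6; d F_1 = (0) du + (0) dv
  For the y component: f_2(F) = 1; d F_2 = (2*v) du + (2*u - 6*v) dv
Combining and collecting du, dv coefficients:
  coeff of du: 2*v
  coeff of dv: 2*u - 6*v
F^* omega = (2*v) du + (2*u - 6*v) dv.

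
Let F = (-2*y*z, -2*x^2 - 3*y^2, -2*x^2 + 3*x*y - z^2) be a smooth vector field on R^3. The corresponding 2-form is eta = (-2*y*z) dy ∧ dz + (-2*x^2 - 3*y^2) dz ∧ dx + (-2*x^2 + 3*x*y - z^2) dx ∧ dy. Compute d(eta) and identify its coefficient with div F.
d(eta) = (-6*y - 2*z) dx ∧ dy ∧ dz; div F = -6*y - 2*z

For a 2-form in R^3 of the form above, applying d gives a 3-form with coefficient ∂P/∂x + ∂Q/∂y + ∂R/∂z:
  ∂P/∂x = 0
  ∂Q/∂y = -6*y
  ∂R/∂z = -2*z
Sum = -6*y - 2*z, which is exactly div F.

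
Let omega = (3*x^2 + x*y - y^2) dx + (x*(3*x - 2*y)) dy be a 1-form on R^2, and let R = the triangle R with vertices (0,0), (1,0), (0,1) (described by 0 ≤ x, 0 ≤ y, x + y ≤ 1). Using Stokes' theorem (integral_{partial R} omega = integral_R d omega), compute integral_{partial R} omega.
integral_(partial R) omega = 5/6

Stokes: integral_partial_R omega = integral_R d omega with d omega = (∂Q/∂x - ∂P/∂y) dx ∧ dy.
  ∂Q/∂x = 6*x - 2*y
  ∂P/∂y = x - 2*y
  integrand = ∂Q/∂x - ∂P/∂y = 5*x.
Integrating over R: integral_0^1 integral_0^{1-x} (5*x) dy dx = 5/6.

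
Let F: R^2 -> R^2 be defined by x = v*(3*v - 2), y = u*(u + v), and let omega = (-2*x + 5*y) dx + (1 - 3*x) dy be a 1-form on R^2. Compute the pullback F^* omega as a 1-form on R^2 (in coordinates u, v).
F^* omega = (-18*u*v^2 + 12*u*v + 2*u - 9*v^3 + 6*v^2 + v) du + (30*u^2*v - 10*u^2 + 21*u*v^2 - 4*u*v + u - 36*v^3 + 36*v^2 - 8*v) dv

Using F^*(f dg) = (f ∘ F) d(g ∘ F), substitute each coordinate x_i by F_i(u, v) in f_i, and replace dx_i by d F_i = (∂F_i/∂u) du + (∂F_i/∂v) dv.
  For the x component: f_1(F) = 5*u^2 + 5*u*v - 6*v^2 + 4*v; d F_1 = (0) du + (6*v - 2) dv
  For the y component: f_2(F) = -9*v^2 + 6*v + 1; d F_2 = (2*u + v) du + (u) dv
Combining and collecting du, dv coefficients:
  coeff of du: -18*u*v^2 + 12*u*v + 2*u - 9*v^3 + 6*v^2 + v
  coeff of dv: 30*u^2*v - 10*u^2 + 21*u*v^2 - 4*u*v + u - 36*v^3 + 36*v^2 - 8*v
F^* omega = (-18*u*v^2 + 12*u*v + 2*u - 9*v^3 + 6*v^2 + v) du + (30*u^2*v - 10*u^2 + 21*u*v^2 - 4*u*v + u - 36*v^3 + 36*v^2 - 8*v) dv.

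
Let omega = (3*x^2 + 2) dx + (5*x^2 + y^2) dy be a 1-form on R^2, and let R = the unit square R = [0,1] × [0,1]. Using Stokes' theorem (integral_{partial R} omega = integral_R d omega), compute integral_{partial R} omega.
integral_(partial R) omega = 5

Stokes: integral_partial_R omega = integral_R d omega with d omega = (∂Q/∂x - ∂P/∂y) dx ∧ dy.
  ∂Q/∂x = 10*x
  ∂P/∂y = 0
  integrand = ∂Q/∂x - ∂P/∂y = 10*x.
Integrating over R: integral_0^1 integral_0^1 (10*x) dx dy = 5.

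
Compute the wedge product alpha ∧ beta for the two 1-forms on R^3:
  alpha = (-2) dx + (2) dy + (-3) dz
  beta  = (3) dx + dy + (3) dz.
alpha ∧ beta = (-8) dx ∧ dy + (3) dx ∧ dz + (9) dy ∧ dz

Distribute the wedge, using dx_i ∧ dx_j = -dx_j ∧ dx_i and dx_i ∧ dx_i = 0. For each pair (i, j) with i < j, the coefficient of dx_i ∧ dx_j in alpha ∧ beta is (alpha_i * beta_j - alpha_j * beta_i). Collecting: alpha ∧ beta = (-8) dx ∧ dy + (3) dx ∧ dz + (9) dy ∧ dz.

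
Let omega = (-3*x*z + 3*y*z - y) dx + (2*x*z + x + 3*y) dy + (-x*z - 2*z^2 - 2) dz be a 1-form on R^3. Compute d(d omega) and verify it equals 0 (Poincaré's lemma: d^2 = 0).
d(d omega) = 0

Step 1: d omega = sum_{i<j} (∂f_j/∂x_i - ∂f_i/∂x_j) dx_i ∧ dx_j:
  coeff of dx ∧ dy: 2 - z
  coeff of dx ∧ dz: 3*x - 3*y - z
  coeff of dy ∧ dz: -2*x
Step 2: Apply d again to each 2-form coefficient. The only possible 3-form in R^3 is dx ∧ dy ∧ dz, with coefficient
  ∂(coeff of dy∧dz)/∂x - ∂(coeff of dx∧dz)/∂y + ∂(coeff of dx∧dy)/∂z
  = ∂/∂x (-2*x) - ∂/∂y (3*x - 3*y - z) + ∂/∂z (2 - z).
Each of these terms simplifies to sums of mixed partials that cancel in pairs. The result is 0 (by equality of mixed partials for smooth functions — Schwarz / Clairaut).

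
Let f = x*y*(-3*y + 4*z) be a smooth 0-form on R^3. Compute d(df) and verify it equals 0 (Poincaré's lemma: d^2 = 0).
d(df) = 0

Step 1: df = sum_i (∂f/∂x_i) dx_i = (y*(-3*y + 4*z)) dx + (2*x*(-3*y + 2*z)) dy + (4*x*y) dz.
Step 2: Apply d again. Using the 1-form formula, the coefficient of dx ∧ dy in d(df) is ∂^2 f/∂x ∂y - ∂^2 f/∂y ∂x = (-6*y + 4*z) - (-6*y + 4*z) = 0 (equality of mixed partials for smooth f).
Similarly for dx ∧ dz and dy ∧ dz — all coefficients vanish. So d(df) = 0.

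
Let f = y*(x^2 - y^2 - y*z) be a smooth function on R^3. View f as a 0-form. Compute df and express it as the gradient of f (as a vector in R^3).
df = (2*x*y) dx + (x^2 - 3*y^2 - 2*y*z) dy + (-y^2) dz; grad f = (2*x*y, x^2 - 3*y^2 - 2*y*z, -y^2)

For a 0-form f, d f = (∂f/∂x) dx + (∂f/∂y) dy + (∂f/∂z) dz. The components of the vector representation are exactly the entries of grad f in Cartesian coordinates:
  ∂f/∂x = 2*x*y
  ∂f/∂y = x^2 - 3*y^2 - 2*y*z
  ∂f/∂z = -y^2.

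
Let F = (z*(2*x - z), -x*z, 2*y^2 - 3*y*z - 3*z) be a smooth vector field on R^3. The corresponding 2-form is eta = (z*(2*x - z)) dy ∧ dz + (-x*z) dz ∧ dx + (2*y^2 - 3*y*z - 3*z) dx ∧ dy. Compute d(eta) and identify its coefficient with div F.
d(eta) = (-3*y + 2*z - 3) dx ∧ dy ∧ dz; div F = -3*y + 2*z - 3

For a 2-form in R^3 of the form above, applying d gives a 3-form with coefficient ∂P/∂x + ∂Q/∂y + ∂R/∂z:
  ∂P/∂x = 2*z
  ∂Q/∂y = 0
  ∂R/∂z = -3*y - 3
Sum = -3*y + 2*z - 3, which is exactly div F.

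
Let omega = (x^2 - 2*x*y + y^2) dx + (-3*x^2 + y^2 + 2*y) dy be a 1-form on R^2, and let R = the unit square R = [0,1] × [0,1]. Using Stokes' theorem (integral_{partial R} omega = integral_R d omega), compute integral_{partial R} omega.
integral_(partial R) omega = -3

Stokes: integral_partial_R omega = integral_R d omega with d omega = (∂Q/∂x - ∂P/∂y) dx ∧ dy.
  ∂Q/∂x = -6*x
  ∂P/∂y = -2*x + 2*y
  integrand = ∂Q/∂x - ∂P/∂y = -4*x - 2*y.
Integrating over R: integral_0^1 integral_0^1 (-4*x - 2*y) dx dy = -3.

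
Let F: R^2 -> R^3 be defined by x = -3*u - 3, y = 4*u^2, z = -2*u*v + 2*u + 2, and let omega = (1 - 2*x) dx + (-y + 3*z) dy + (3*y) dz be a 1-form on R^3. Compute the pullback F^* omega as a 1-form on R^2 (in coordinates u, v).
F^* omega = (-32*u^3 - 72*u^2*v + 72*u^2 + 30*u - 21) du + (-24*u^3) dv

Using F^*(f dg) = (f ∘ F) d(g ∘ F), substitute each coordinate x_i by F_i(u, v) in f_i, and replace dx_i by d F_i = (∂F_i/∂u) du + (∂F_i/∂v) dv.
  For the x component: f_1(F) = 6*u + 7; d F_1 = (-3) du + (0) dv
  For the y component: f_2(F) = -4*u^2 - 6*u*v + 6*u + 6; d F_2 = (8*u) du + (0) dv
  For the z component: f_3(F) = 12*u^2; d F_3 = (2 - 2*v) du + (-2*u) dv
Combining and collecting du, dv coefficients:
  coeff of du: -32*u^3 - 72*u^2*v + 72*u^2 + 30*u - 21
  coeff of dv: -24*u^3
F^* omega = (-32*u^3 - 72*u^2*v + 72*u^2 + 30*u - 21) du + (-24*u^3) dv.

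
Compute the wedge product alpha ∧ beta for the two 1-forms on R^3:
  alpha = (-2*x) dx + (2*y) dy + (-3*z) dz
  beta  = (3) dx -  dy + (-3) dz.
alpha ∧ beta = (2*x - 6*y) dx ∧ dy + (6*x + 9*z) dx ∧ dz + (-6*y - 3*z) dy ∧ dz

Distribute the wedge, using dx_i ∧ dx_j = -dx_j ∧ dx_i and dx_i ∧ dx_i = 0. For each pair (i, j) with i < j, the coefficient of dx_i ∧ dx_j in alpha ∧ beta is (alpha_i * beta_j - alpha_j * beta_i). Collecting: alpha ∧ beta = (2*x - 6*y) dx ∧ dy + (6*x + 9*z) dx ∧ dz + (-6*y - 3*z) dy ∧ dz.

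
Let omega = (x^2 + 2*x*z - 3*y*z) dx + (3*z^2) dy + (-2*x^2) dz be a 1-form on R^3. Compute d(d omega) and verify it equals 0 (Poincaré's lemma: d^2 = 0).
d(d omega) = 0

Step 1: d omega = sum_{i<j} (∂f_j/∂x_i - ∂f_i/∂x_j) dx_i ∧ dx_j:
  coeff of dx ∧ dy: 3*z
  coeff of dx ∧ dz: -6*x + 3*y
  coeff of dy ∧ dz: -6*z
Step 2: Apply d again to each 2-form coefficient. The only possible 3-form in R^3 is dx ∧ dy ∧ dz, with coefficient
  ∂(coeff of dy∧dz)/∂x - ∂(coeff of dx∧dz)/∂y + ∂(coeff of dx∧dy)/∂z
  = ∂/∂x (-6*z) - ∂/∂y (-6*x + 3*y) + ∂/∂z (3*z).
Each of these terms simplifies to sums of mixed partials that cancel in pairs. The result is 0 (by equality of mixed partials for smooth functions — Schwarz / Clairaut).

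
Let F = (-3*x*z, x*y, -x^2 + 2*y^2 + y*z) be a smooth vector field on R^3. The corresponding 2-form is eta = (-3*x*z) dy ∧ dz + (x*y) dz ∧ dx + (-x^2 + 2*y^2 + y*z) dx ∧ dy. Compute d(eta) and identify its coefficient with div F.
d(eta) = (x + y - 3*z) dx ∧ dy ∧ dz; div F = x + y - 3*z

For a 2-form in R^3 of the form above, applying d gives a 3-form with coefficient ∂P/∂x + ∂Q/∂y + ∂R/∂z:
  ∂P/∂x = -3*z
  ∂Q/∂y = x
  ∂R/∂z = y
Sum = x + y - 3*z, which is exactly div F.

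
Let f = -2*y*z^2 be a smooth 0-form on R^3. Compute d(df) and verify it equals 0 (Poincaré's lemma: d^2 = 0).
d(df) = 0

Step 1: df = sum_i (∂f/∂x_i) dx_i = (0) dx + (-2*z^2) dy + (-4*y*z) dz.
Step 2: Apply d again. Using the 1-form formula, the coefficient of dx ∧ dy in d(df) is ∂^2 f/∂x ∂y - ∂^2 f/∂y ∂x = (0) - (0) = 0 (equality of mixed partials for smooth f).
Similarly for dx ∧ dz and dy ∧ dz — all coefficients vanish. So d(df) = 0.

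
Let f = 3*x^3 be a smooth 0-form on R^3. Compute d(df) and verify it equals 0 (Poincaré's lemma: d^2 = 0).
d(df) = 0

Step 1: df = sum_i (∂f/∂x_i) dx_i = (9*x^2) dx + (0) dy + (0) dz.
Step 2: Apply d again. Using the 1-form formula, the coefficient of dx ∧ dy in d(df) is ∂^2 f/∂x ∂y - ∂^2 f/∂y ∂x = (0) - (0) = 0 (equality of mixed partials for smooth f).
Similarly for dx ∧ dz and dy ∧ dz — all coefficients vanish. So d(df) = 0.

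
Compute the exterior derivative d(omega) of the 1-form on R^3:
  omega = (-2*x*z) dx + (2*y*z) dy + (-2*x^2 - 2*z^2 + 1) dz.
d(omega) = (-2*x) dx ∧ dz + (-2*y) dy ∧ dz

For a 1-form omega = sum_i f_i dx_i, the exterior derivative is
  d(omega) = sum_{i < j} (∂f_j/∂x_i - ∂f_i/∂x_j) dx_i ∧ dx_j.
  coefficient of dx ∧ dz: ∂f_3/∂x - ∂f_1/∂z = ∂(-2*x^2 - 2*z^2 + 1)/∂x - ∂(-2*x*z)/∂z = -2*x
  coefficient of dy ∧ dz: ∂f_3/∂y - ∂f_2/∂z = ∂(-2*x^2 - 2*z^2 + 1)/∂y - ∂(2*y*z)/∂z = -2*y
Assembling: d(omega) = (-2*x) dx ∧ dz + (-2*y) dy ∧ dz.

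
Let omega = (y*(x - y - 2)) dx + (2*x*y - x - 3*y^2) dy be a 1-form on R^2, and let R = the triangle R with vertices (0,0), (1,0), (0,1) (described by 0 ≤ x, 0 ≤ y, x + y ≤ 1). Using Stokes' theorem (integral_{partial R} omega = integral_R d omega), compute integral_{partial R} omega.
integral_(partial R) omega = 1

Stokes: integral_partial_R omega = integral_R d omega with d omega = (∂Q/∂x - ∂P/∂y) dx ∧ dy.
  ∂Q/∂x = 2*y - 1
  ∂P/∂y = x - 2*y - 2
  integrand = ∂Q/∂x - ∂P/∂y = -x + 4*y + 1.
Integrating over R: integral_0^1 integral_0^{1-x} (-x + 4*y + 1) dy dx = 1.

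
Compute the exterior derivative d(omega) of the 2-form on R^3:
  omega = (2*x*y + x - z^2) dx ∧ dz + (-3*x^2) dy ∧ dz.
d(omega) = (-8*x) dx ∧ dy ∧ dz

For a 2-form omega = sum_{i<j} g_{ij} dx_i ∧ dx_j, the exterior derivative is
  d(omega) = sum_{i<j} d(g_{ij}) ∧ dx_i ∧ dx_j = sum_{i<j, k} (∂g_{ij}/∂x_k) dx_k ∧ dx_i ∧ dx_j.
Expand each term, using dx_k ∧ dx_i ∧ dx_j = sgn(permutation) dx_{(a)} ∧ dx_{(b)} ∧ dx_{(c)} with (a < b < c) sorted:
  d(2*x*y + x - z^2) includes (∂/∂y)(2*x*y + x - z^2) dy = (2*x) dy, which multiplied by dx ∧ dz gives (-2*x) dx ∧ dy ∧ dz
  d(-3*x^2) includes (∂/∂x)(-3*x^2) dx = (-6*x) dx, which multiplied by dy ∧ dz gives (-6*x) dx ∧ dy ∧ dz
Collecting like 3-forms: d(omega) = (-8*x) dx ∧ dy ∧ dz.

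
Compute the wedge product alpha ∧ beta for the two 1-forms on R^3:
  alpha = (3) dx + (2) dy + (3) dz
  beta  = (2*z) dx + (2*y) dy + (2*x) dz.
alpha ∧ beta = (6*y - 4*z) dx ∧ dy + (6*x - 6*z) dx ∧ dz + (4*x - 6*y) dy ∧ dz

Distribute the wedge, using dx_i ∧ dx_j = -dx_j ∧ dx_i and dx_i ∧ dx_i = 0. For each pair (i, j) with i < j, the coefficient of dx_i ∧ dx_j in alpha ∧ beta is (alpha_i * beta_j - alpha_j * beta_i). Collecting: alpha ∧ beta = (6*y - 4*z) dx ∧ dy + (6*x - 6*z) dx ∧ dz + (4*x - 6*y) dy ∧ dz.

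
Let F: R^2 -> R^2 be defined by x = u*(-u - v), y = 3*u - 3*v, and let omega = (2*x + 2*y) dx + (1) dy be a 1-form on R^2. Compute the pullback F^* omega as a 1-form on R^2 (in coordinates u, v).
F^* omega = (4*u^3 + 6*u^2*v - 12*u^2 + 2*u*v^2 + 6*u*v + 6*v^2 + 3) du + (2*u^3 + 2*u^2*v - 6*u^2 + 6*u*v - 3) dv

Using F^*(f dg) = (f ∘ F) d(g ∘ F), substitute each coordinate x_i by F_i(u, v) in f_i, and replace dx_i by d F_i = (∂F_i/∂u) du + (∂F_i/∂v) dv.
  For the x component: f_1(F) = -2*u^2 - 2*u*v + 6*u - 6*v; d F_1 = (-2*u - v) du + (-u) dv
  For the y component: f_2(F) = 1; d F_2 = (3) du + (-3) dv
Combining and collecting du, dv coefficients:
  coeff of du: 4*u^3 + 6*u^2*v - 12*u^2 + 2*u*v^2 + 6*u*v + 6*v^2 + 3
  coeff of dv: 2*u^3 + 2*u^2*v - 6*u^2 + 6*u*v - 3
F^* omega = (4*u^3 + 6*u^2*v - 12*u^2 + 2*u*v^2 + 6*u*v + 6*v^2 + 3) du + (2*u^3 + 2*u^2*v - 6*u^2 + 6*u*v - 3) dv.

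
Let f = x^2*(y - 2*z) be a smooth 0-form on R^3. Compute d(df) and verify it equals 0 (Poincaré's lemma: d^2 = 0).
d(df) = 0

Step 1: df = sum_i (∂f/∂x_i) dx_i = (2*x*(y - 2*z)) dx + (x^2) dy + (-2*x^2) dz.
Step 2: Apply d again. Using the 1-form formula, the coefficient of dx ∧ dy in d(df) is ∂^2 f/∂x ∂y - ∂^2 f/∂y ∂x = (2*x) - (2*x) = 0 (equality of mixed partials for smooth f).
Similarly for dx ∧ dz and dy ∧ dz — all coefficients vanish. So d(df) = 0.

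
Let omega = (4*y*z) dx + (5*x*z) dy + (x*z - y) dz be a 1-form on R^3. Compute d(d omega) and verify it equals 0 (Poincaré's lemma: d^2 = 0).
d(d omega) = 0

Step 1: d omega = sum_{i<j} (∂f_j/∂x_i - ∂f_i/∂x_j) dx_i ∧ dx_j:
  coeff of dx ∧ dy: z
  coeff of dx ∧ dz: -4*y + z
  coeff of dy ∧ dz: -5*x - 1
Step 2: Apply d again to each 2-form coefficient. The only possible 3-form in R^3 is dx ∧ dy ∧ dz, with coefficient
  ∂(coeff of dy∧dz)/∂x - ∂(coeff of dx∧dz)/∂y + ∂(coeff of dx∧dy)/∂z
  = ∂/∂x (-5*x - 1) - ∂/∂y (-4*y + z) + ∂/∂z (z).
Each of these terms simplifies to sums of mixed partials that cancel in pairs. The result is 0 (by equality of mixed partials for smooth functions — Schwarz / Clairaut).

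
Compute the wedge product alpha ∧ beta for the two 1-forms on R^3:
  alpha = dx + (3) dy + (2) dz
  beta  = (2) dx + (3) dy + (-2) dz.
alpha ∧ beta = (-3) dx ∧ dy + (-6) dx ∧ dz + (-12) dy ∧ dz

Distribute the wedge, using dx_i ∧ dx_j = -dx_j ∧ dx_i and dx_i ∧ dx_i = 0. For each pair (i, j) with i < j, the coefficient of dx_i ∧ dx_j in alpha ∧ beta is (alpha_i * beta_j - alpha_j * beta_i). Collecting: alpha ∧ beta = (-3) dx ∧ dy + (-6) dx ∧ dz + (-12) dy ∧ dz.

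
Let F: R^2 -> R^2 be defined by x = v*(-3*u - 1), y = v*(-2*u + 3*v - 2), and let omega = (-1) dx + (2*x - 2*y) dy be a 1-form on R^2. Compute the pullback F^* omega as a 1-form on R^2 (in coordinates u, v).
F^* omega = (v*(4*u*v + 12*v^2 - 4*v + 3)) du + (4*u^2*v + 3*u - 36*v^3 + 24*v^2 - 4*v + 1) dv

Using F^*(f dg) = (f ∘ F) d(g ∘ F), substitute each coordinate x_i by F_i(u, v) in f_i, and replace dx_i by d F_i = (∂F_i/∂u) du + (∂F_i/∂v) dv.
  For the x component: f_1(F) = -1; d F_1 = (-3*v) du + (-3*u - 1) dv
  For the y component: f_2(F) = 2*v*(-u - 3*v + 1); d F_2 = (-2*v) du + (-2*u + 6*v - 2) dv
Combining and collecting du, dv coefficients:
  coeff of du: v*(4*u*v + 12*v^2 - 4*v + 3)
  coeff of dv: 4*u^2*v + 3*u - 36*v^3 + 24*v^2 - 4*v + 1
F^* omega = (v*(4*u*v + 12*v^2 - 4*v + 3)) du + (4*u^2*v + 3*u - 36*v^3 + 24*v^2 - 4*v + 1) dv.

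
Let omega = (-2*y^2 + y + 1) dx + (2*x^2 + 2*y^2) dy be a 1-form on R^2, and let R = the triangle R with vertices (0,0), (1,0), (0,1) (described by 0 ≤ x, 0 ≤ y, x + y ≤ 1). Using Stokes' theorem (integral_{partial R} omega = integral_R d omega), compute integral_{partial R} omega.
integral_(partial R) omega = 5/6

Stokes: integral_partial_R omega = integral_R d omega with d omega = (∂Q/∂x - ∂P/∂y) dx ∧ dy.
  ∂Q/∂x = 4*x
  ∂P/∂y = 1 - 4*y
  integrand = ∂Q/∂x - ∂P/∂y = 4*x + 4*y - 1.
Integrating over R: integral_0^1 integral_0^{1-x} (4*x + 4*y - 1) dy dx = 5/6.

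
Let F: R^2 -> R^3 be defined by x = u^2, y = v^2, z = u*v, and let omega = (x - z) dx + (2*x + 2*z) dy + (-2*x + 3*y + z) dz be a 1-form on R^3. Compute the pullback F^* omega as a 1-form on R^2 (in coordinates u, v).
F^* omega = (2*u^3 - 4*u^2*v + u*v^2 + 3*v^3) du + (u*(-2*u^2 + 5*u*v + 7*v^2)) dv

Using F^*(f dg) = (f ∘ F) d(g ∘ F), substitute each coordinate x_i by F_i(u, v) in f_i, and replace dx_i by d F_i = (∂F_i/∂u) du + (∂F_i/∂v) dv.
  For the x component: f_1(F) = u*(u - v); d F_1 = (2*u) du + (0) dv
  For the y component: f_2(F) = 2*u*(u + v); d F_2 = (0) du + (2*v) dv
  For the z component: f_3(F) = -2*u^2 + u*v + 3*v^2; d F_3 = (v) du + (u) dv
Combining and collecting du, dv coefficients:
  coeff of du: 2*u^3 - 4*u^2*v + u*v^2 + 3*v^3
  coeff of dv: u*(-2*u^2 + 5*u*v + 7*v^2)
F^* omega = (2*u^3 - 4*u^2*v + u*v^2 + 3*v^3) du + (u*(-2*u^2 + 5*u*v + 7*v^2)) dv.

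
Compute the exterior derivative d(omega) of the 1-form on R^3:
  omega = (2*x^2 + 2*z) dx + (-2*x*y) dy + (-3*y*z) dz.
d(omega) = (-2*y) dx ∧ dy + (-2) dx ∧ dz + (-3*z) dy ∧ dz

For a 1-form omega = sum_i f_i dx_i, the exterior derivative is
  d(omega) = sum_{i < j} (∂f_j/∂x_i - ∂f_i/∂x_j) dx_i ∧ dx_j.
  coefficient of dx ∧ dy: ∂f_2/∂x - ∂f_1/∂y = ∂(-2*x*y)/∂x - ∂(2*x^2 + 2*z)/∂y = -2*y
  coefficient of dx ∧ dz: ∂f_3/∂x - ∂f_1/∂z = ∂(-3*y*z)/∂x - ∂(2*x^2 + 2*z)/∂z = -2
  coefficient of dy ∧ dz: ∂f_3/∂y - ∂f_2/∂z = ∂(-3*y*z)/∂y - ∂(-2*x*y)/∂z = -3*z
Assembling: d(omega) = (-2*y) dx ∧ dy + (-2) dx ∧ dz + (-3*z) dy ∧ dz.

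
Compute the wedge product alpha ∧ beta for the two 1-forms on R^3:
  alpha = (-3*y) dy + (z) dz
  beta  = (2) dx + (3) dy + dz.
alpha ∧ beta = (6*y) dx ∧ dy + (-3*y - 3*z) dy ∧ dz + (-2*z) dx ∧ dz

Distribute the wedge, using dx_i ∧ dx_j = -dx_j ∧ dx_i and dx_i ∧ dx_i = 0. For each pair (i, j) with i < j, the coefficient of dx_i ∧ dx_j in alpha ∧ beta is (alpha_i * beta_j - alpha_j * beta_i). Collecting: alpha ∧ beta = (6*y) dx ∧ dy + (-3*y - 3*z) dy ∧ dz + (-2*z) dx ∧ dz.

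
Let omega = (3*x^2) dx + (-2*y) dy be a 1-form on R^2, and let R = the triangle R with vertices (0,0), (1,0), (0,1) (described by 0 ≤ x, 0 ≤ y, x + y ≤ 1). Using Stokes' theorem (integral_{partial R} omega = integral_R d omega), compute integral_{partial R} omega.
integral_(partial R) omega = 0

Stokes: integral_partial_R omega = integral_R d omega with d omega = (∂Q/∂x - ∂P/∂y) dx ∧ dy.
  ∂Q/∂x = 0
  ∂P/∂y = 0
  integrand = ∂Q/∂x - ∂P/∂y = 0.
Integrating over R: integral_0^1 integral_0^{1-x} (0) dy dx = 0.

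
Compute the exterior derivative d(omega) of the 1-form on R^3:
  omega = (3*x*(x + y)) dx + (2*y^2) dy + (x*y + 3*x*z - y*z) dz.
d(omega) = (-3*x) dx ∧ dy + (y + 3*z) dx ∧ dz + (x - z) dy ∧ dz

For a 1-form omega = sum_i f_i dx_i, the exterior derivative is
  d(omega) = sum_{i < j} (∂f_j/∂x_i - ∂f_i/∂x_j) dx_i ∧ dx_j.
  coefficient of dx ∧ dy: ∂f_2/∂x - ∂f_1/∂y = ∂(2*y^2)/∂x - ∂(3*x*(x + y))/∂y = -3*x
  coefficient of dx ∧ dz: ∂f_3/∂x - ∂f_1/∂z = ∂(x*y + 3*x*z - y*z)/∂x - ∂(3*x*(x + y))/∂z = y + 3*z
  coefficient of dy ∧ dz: ∂f_3/∂y - ∂f_2/∂z = ∂(x*y + 3*x*z - y*z)/∂y - ∂(2*y^2)/∂z = x - z
Assembling: d(omega) = (-3*x) dx ∧ dy + (y + 3*z) dx ∧ dz + (x - z) dy ∧ dz.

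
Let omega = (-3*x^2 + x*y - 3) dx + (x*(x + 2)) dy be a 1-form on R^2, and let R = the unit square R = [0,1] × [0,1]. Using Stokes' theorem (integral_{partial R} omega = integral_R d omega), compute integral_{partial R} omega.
integral_(partial R) omega = 5/2

Stokes: integral_partial_R omega = integral_R d omega with d omega = (∂Q/∂x - ∂P/∂y) dx ∧ dy.
  ∂Q/∂x = 2*x + 2
  ∂P/∂y = x
  integrand = ∂Q/∂x - ∂P/∂y = x + 2.
Integrating over R: integral_0^1 integral_0^1 (x + 2) dx dy = 5/2.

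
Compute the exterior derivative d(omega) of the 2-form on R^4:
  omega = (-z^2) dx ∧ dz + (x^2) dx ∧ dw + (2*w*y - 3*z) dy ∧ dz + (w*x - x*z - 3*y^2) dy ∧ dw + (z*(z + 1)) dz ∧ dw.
d(omega) = (x + 2*y) dy ∧ dz ∧ dw + (w - z) dx ∧ dy ∧ dw

For a 2-form omega = sum_{i<j} g_{ij} dx_i ∧ dx_j, the exterior derivative is
  d(omega) = sum_{i<j} d(g_{ij}) ∧ dx_i ∧ dx_j = sum_{i<j, k} (∂g_{ij}/∂x_k) dx_k ∧ dx_i ∧ dx_j.
Expand each term, using dx_k ∧ dx_i ∧ dx_j = sgn(permutation) dx_{(a)} ∧ dx_{(b)} ∧ dx_{(c)} with (a < b < c) sorted:
  d(2*w*y - 3*z) includes (∂/∂w)(2*w*y - 3*z) dw = (2*y) dw, which multiplied by dy ∧ dz gives (2*y) dy ∧ dz ∧ dw
  d(w*x - x*z - 3*y^2) includes (∂/∂x)(w*x - x*z - 3*y^2) dx = (w - z) dx, which multiplied by dy ∧ dw gives (w - z) dx ∧ dy ∧ dw
  d(w*x - x*z - 3*y^2) includes (∂/∂z)(w*x - x*z - 3*y^2) dz = (-x) dz, which multiplied by dy ∧ dw gives (x) dy ∧ dz ∧ dw
Collecting like 3-forms: d(omega) = (x + 2*y) dy ∧ dz ∧ dw + (w - z) dx ∧ dy ∧ dw.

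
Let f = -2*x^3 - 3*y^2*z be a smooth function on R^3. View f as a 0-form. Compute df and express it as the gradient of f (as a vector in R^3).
df = (-6*x^2) dx + (-6*y*z) dy + (-3*y^2) dz; grad f = (-6*x^2, -6*y*z, -3*y^2)

For a 0-form f, d f = (∂f/∂x) dx + (∂f/∂y) dy + (∂f/∂z) dz. The components of the vector representation are exactly the entries of grad f in Cartesian coordinates:
  ∂f/∂x = -6*x^2
  ∂f/∂y = -6*y*z
  ∂f/∂z = -3*y^2.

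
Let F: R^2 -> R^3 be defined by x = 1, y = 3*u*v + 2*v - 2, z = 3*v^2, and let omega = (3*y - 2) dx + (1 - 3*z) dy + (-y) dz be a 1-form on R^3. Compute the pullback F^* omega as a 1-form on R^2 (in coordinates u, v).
F^* omega = (-27*v^3 + 3*v) du + (-45*u*v^2 + 3*u - 30*v^2 + 12*v + 2) dv

Using F^*(f dg) = (f ∘ F) d(g ∘ F), substitute each coordinate x_i by F_i(u, v) in f_i, and replace dx_i by d F_i = (∂F_i/∂u) du + (∂F_i/∂v) dv.
  For the x component: f_1(F) = 9*u*v + 6*v - 8; d F_1 = (0) du + (0) dv
  For the y component: f_2(F) = 1 - 9*v^2; d F_2 = (3*v) du + (3*u + 2) dv
  For the z component: f_3(F) = -3*u*v - 2*v + 2; d F_3 = (0) du + (6*v) dv
Combining and collecting du, dv coefficients:
  coeff of du: -27*v^3 + 3*v
  coeff of dv: -45*u*v^2 + 3*u - 30*v^2 + 12*v + 2
F^* omega = (-27*v^3 + 3*v) du + (-45*u*v^2 + 3*u - 30*v^2 + 12*v + 2) dv.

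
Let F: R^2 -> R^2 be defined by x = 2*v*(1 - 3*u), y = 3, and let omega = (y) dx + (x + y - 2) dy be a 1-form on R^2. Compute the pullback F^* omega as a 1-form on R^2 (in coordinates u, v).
F^* omega = (-18*v) du + (6 - 18*u) dv

Using F^*(f dg) = (f ∘ F) d(g ∘ F), substitute each coordinate x_i by F_i(u, v) in f_i, and replace dx_i by d F_i = (∂F_i/∂u) du + (∂F_i/∂v) dv.
  For the x component: f_1(F) = 3; d F_1 = (-6*v) du + (2 - 6*u) dv
  For the y component: f_2(F) = -6*u*v + 2*v + 1; d F_2 = (0) du + (0) dv
Combining and collecting du, dv coefficients:
  coeff of du: -18*v
  coeff of dv: 6 - 18*u
F^* omega = (-18*v) du + (6 - 18*u) dv.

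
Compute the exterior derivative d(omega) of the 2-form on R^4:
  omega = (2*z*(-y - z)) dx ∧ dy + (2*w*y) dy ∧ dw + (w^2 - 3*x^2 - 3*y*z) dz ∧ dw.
d(omega) = (-2*y - 4*z) dx ∧ dy ∧ dz + (-6*x) dx ∧ dz ∧ dw + (-3*z) dy ∧ dz ∧ dw

For a 2-form omega = sum_{i<j} g_{ij} dx_i ∧ dx_j, the exterior derivative is
  d(omega) = sum_{i<j} d(g_{ij}) ∧ dx_i ∧ dx_j = sum_{i<j, k} (∂g_{ij}/∂x_k) dx_k ∧ dx_i ∧ dx_j.
Expand each term, using dx_k ∧ dx_i ∧ dx_j = sgn(permutation) dx_{(a)} ∧ dx_{(b)} ∧ dx_{(c)} with (a < b < c) sorted:
  d(2*z*(-y - z)) includes (∂/∂z)(2*z*(-y - z)) dz = (-2*y - 4*z) dz, which multiplied by dx ∧ dy gives (-2*y - 4*z) dx ∧ dy ∧ dz
  d(w^2 - 3*x^2 - 3*y*z) includes (∂/∂x)(w^2 - 3*x^2 - 3*y*z) dx = (-6*x) dx, which multiplied by dz ∧ dw gives (-6*x) dx ∧ dz ∧ dw
  d(w^2 - 3*x^2 - 3*y*z) includes (∂/∂y)(w^2 - 3*x^2 - 3*y*z) dy = (-3*z) dy, which multiplied by dz ∧ dw gives (-3*z) dy ∧ dz ∧ dw
Collecting like 3-forms: d(omega) = (-2*y - 4*z) dx ∧ dy ∧ dz + (-6*x) dx ∧ dz ∧ dw + (-3*z) dy ∧ dz ∧ dw.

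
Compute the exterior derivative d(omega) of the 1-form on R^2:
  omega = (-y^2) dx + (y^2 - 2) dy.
d(omega) = (2*y) dx ∧ dy

For a 1-form omega = sum_i f_i dx_i, the exterior derivative is
  d(omega) = sum_{i < j} (∂f_j/∂x_i - ∂f_i/∂x_j) dx_i ∧ dx_j.
  coefficient of dx ∧ dy: ∂f_2/∂x - ∂f_1/∂y = ∂(y^2 - 2)/∂x - ∂(-y^2)/∂y = 2*y
Assembling: d(omega) = (2*y) dx ∧ dy.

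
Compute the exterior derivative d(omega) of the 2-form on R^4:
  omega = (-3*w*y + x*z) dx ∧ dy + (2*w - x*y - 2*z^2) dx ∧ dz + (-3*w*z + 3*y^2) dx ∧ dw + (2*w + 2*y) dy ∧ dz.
d(omega) = (2*x) dx ∧ dy ∧ dz + (-9*y) dx ∧ dy ∧ dw + (3*w + 2) dx ∧ dz ∧ dw + (2) dy ∧ dz ∧ dw

For a 2-form omega = sum_{i<j} g_{ij} dx_i ∧ dx_j, the exterior derivative is
  d(omega) = sum_{i<j} d(g_{ij}) ∧ dx_i ∧ dx_j = sum_{i<j, k} (∂g_{ij}/∂x_k) dx_k ∧ dx_i ∧ dx_j.
Expand each term, using dx_k ∧ dx_i ∧ dx_j = sgn(permutation) dx_{(a)} ∧ dx_{(b)} ∧ dx_{(c)} with (a < b < c) sorted:
  d(-3*w*y + x*z) includes (∂/∂z)(-3*w*y + x*z) dz = (x) dz, which multiplied by dx ∧ dy gives (x) dx ∧ dy ∧ dz
  d(-3*w*y + x*z) includes (∂/∂w)(-3*w*y + x*z) dw = (-3*y) dw, which multiplied by dx ∧ dy gives (-3*y) dx ∧ dy ∧ dw
  d(2*w - x*y - 2*z^2) includes (∂/∂y)(2*w - x*y - 2*z^2) dy = (-x) dy, which multiplied by dx ∧ dz gives (x) dx ∧ dy ∧ dz
  d(2*w - x*y - 2*z^2) includes (∂/∂w)(2*w - x*y - 2*z^2) dw = (2) dw, which multiplied by dx ∧ dz gives (2) dx ∧ dz ∧ dw
  d(-3*w*z + 3*y^2) includes (∂/∂y)(-3*w*z + 3*y^2) dy = (6*y) dy, which multiplied by dx ∧ dw gives (-6*y) dx ∧ dy ∧ dw
  d(-3*w*z + 3*y^2) includes (∂/∂z)(-3*w*z + 3*y^2) dz = (-3*w) dz, which multiplied by dx ∧ dw gives (3*w) dx ∧ dz ∧ dw
  d(2*w + 2*y) includes (∂/∂w)(2*w + 2*y) dw = (2) dw, which multiplied by dy ∧ dz gives (2) dy ∧ dz ∧ dw
Collecting like 3-forms: d(omega) = (2*x) dx ∧ dy ∧ dz + (-9*y) dx ∧ dy ∧ dw + (3*w + 2) dx ∧ dz ∧ dw + (2) dy ∧ dz ∧ dw.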